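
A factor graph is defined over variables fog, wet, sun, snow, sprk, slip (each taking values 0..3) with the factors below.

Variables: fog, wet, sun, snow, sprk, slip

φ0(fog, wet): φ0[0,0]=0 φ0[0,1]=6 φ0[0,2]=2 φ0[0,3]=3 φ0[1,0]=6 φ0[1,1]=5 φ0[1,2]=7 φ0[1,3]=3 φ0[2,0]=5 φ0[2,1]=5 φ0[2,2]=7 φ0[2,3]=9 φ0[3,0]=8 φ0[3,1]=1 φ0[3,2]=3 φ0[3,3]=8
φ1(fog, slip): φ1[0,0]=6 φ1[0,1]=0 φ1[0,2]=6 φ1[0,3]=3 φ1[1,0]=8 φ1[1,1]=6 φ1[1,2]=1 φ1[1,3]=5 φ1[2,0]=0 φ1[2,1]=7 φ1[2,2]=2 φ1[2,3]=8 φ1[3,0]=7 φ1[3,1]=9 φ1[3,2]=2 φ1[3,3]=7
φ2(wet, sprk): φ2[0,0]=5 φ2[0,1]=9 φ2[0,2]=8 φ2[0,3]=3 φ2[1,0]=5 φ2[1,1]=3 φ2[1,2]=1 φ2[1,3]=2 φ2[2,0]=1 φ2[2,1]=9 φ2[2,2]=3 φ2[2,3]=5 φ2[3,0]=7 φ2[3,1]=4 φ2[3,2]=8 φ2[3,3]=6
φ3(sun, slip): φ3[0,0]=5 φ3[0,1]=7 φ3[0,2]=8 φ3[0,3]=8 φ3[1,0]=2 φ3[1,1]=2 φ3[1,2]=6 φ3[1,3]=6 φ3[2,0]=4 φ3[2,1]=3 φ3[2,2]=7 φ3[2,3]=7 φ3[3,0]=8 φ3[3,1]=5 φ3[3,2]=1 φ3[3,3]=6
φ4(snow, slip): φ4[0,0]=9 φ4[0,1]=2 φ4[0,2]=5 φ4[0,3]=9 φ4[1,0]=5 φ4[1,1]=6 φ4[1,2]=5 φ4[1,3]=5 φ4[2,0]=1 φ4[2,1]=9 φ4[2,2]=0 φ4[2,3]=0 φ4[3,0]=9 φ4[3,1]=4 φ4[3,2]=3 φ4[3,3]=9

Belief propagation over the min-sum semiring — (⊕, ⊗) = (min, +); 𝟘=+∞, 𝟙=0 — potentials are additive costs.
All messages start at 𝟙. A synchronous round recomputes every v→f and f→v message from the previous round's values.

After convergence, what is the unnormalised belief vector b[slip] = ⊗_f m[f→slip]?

init: all messages = 𝟙 over 4 values
r1 m[φ0→fog] = [0, 3, 5, 1]
r1 m[φ0→wet] = [0, 1, 2, 3]
r1 m[φ1→fog] = [0, 1, 0, 2]
r1 m[φ1→slip] = [0, 0, 1, 3]
r1 m[φ2→wet] = [3, 1, 1, 4]
r1 m[φ2→sprk] = [1, 3, 1, 2]
r1 m[φ3→sun] = [5, 2, 3, 1]
r1 m[φ3→slip] = [2, 2, 1, 6]
r1 m[φ4→snow] = [2, 5, 0, 3]
r1 m[φ4→slip] = [1, 2, 0, 0]
r1 m[fog→φ0] = [0, 0, 0, 0]
r1 m[fog→φ1] = [0, 0, 0, 0]
r1 m[wet→φ0] = [0, 0, 0, 0]
r1 m[wet→φ2] = [0, 0, 0, 0]
r1 m[sun→φ3] = [0, 0, 0, 0]
r1 m[snow→φ4] = [0, 0, 0, 0]
r1 m[sprk→φ2] = [0, 0, 0, 0]
r1 m[slip→φ1] = [0, 0, 0, 0]
r1 m[slip→φ3] = [0, 0, 0, 0]
r1 m[slip→φ4] = [0, 0, 0, 0]
r2 m[φ0→fog] = [0, 3, 5, 1]
r2 m[φ0→wet] = [0, 1, 2, 3]
r2 m[φ1→fog] = [0, 1, 0, 2]
r2 m[φ1→slip] = [0, 0, 1, 3]
r2 m[φ2→wet] = [3, 1, 1, 4]
r2 m[φ2→sprk] = [1, 3, 1, 2]
r2 m[φ3→sun] = [5, 2, 3, 1]
r2 m[φ3→slip] = [2, 2, 1, 6]
r2 m[φ4→snow] = [2, 5, 0, 3]
r2 m[φ4→slip] = [1, 2, 0, 0]
r2 m[fog→φ0] = [0, 1, 0, 2]
r2 m[fog→φ1] = [0, 3, 5, 1]
r2 m[wet→φ0] = [3, 1, 1, 4]
r2 m[wet→φ2] = [0, 1, 2, 3]
r2 m[sun→φ3] = [0, 0, 0, 0]
r2 m[snow→φ4] = [0, 0, 0, 0]
r2 m[sprk→φ2] = [0, 0, 0, 0]
r2 m[slip→φ1] = [3, 4, 1, 6]
r2 m[slip→φ3] = [1, 2, 1, 3]
r2 m[slip→φ4] = [2, 2, 2, 9]
r3 m[φ0→fog] = [3, 6, 6, 2]
r3 m[φ0→wet] = [0, 3, 2, 3]
r3 m[φ1→fog] = [4, 2, 3, 3]
r3 m[φ1→slip] = [5, 0, 3, 3]
r3 m[φ2→wet] = [3, 1, 1, 4]
r3 m[φ2→sprk] = [3, 4, 2, 3]
r3 m[φ3→sun] = [6, 3, 5, 2]
r3 m[φ3→slip] = [2, 2, 1, 6]
r3 m[φ4→snow] = [4, 7, 2, 5]
r3 m[φ4→slip] = [1, 2, 0, 0]
r3 m[fog→φ0] = [0, 1, 0, 2]
r3 m[fog→φ1] = [0, 3, 5, 1]
r3 m[wet→φ0] = [3, 1, 1, 4]
r3 m[wet→φ2] = [0, 1, 2, 3]
r3 m[sun→φ3] = [0, 0, 0, 0]
r3 m[snow→φ4] = [0, 0, 0, 0]
r3 m[sprk→φ2] = [0, 0, 0, 0]
r3 m[slip→φ1] = [3, 4, 1, 6]
r3 m[slip→φ3] = [1, 2, 1, 3]
r3 m[slip→φ4] = [2, 2, 2, 9]
r4 m[φ0→fog] = [3, 6, 6, 2]
r4 m[φ0→wet] = [0, 3, 2, 3]
r4 m[φ1→fog] = [4, 2, 3, 3]
r4 m[φ1→slip] = [5, 0, 3, 3]
r4 m[φ2→wet] = [3, 1, 1, 4]
r4 m[φ2→sprk] = [3, 4, 2, 3]
r4 m[φ3→sun] = [6, 3, 5, 2]
r4 m[φ3→slip] = [2, 2, 1, 6]
r4 m[φ4→snow] = [4, 7, 2, 5]
r4 m[φ4→slip] = [1, 2, 0, 0]
r4 m[fog→φ0] = [4, 2, 3, 3]
r4 m[fog→φ1] = [3, 6, 6, 2]
r4 m[wet→φ0] = [3, 1, 1, 4]
r4 m[wet→φ2] = [0, 3, 2, 3]
r4 m[sun→φ3] = [0, 0, 0, 0]
r4 m[snow→φ4] = [0, 0, 0, 0]
r4 m[sprk→φ2] = [0, 0, 0, 0]
r4 m[slip→φ1] = [3, 4, 1, 6]
r4 m[slip→φ3] = [6, 2, 3, 3]
r4 m[slip→φ4] = [7, 2, 4, 9]
r5 m[φ0→fog] = [3, 6, 6, 2]
r5 m[φ0→wet] = [4, 4, 6, 5]
r5 m[φ1→fog] = [4, 2, 3, 3]
r5 m[φ1→slip] = [6, 3, 4, 6]
r5 m[φ2→wet] = [3, 1, 1, 4]
r5 m[φ2→sprk] = [3, 6, 4, 3]
r5 m[φ3→sun] = [9, 4, 5, 4]
r5 m[φ3→slip] = [2, 2, 1, 6]
r5 m[φ4→snow] = [4, 8, 4, 6]
r5 m[φ4→slip] = [1, 2, 0, 0]
r5 m[fog→φ0] = [4, 2, 3, 3]
r5 m[fog→φ1] = [3, 6, 6, 2]
r5 m[wet→φ0] = [3, 1, 1, 4]
r5 m[wet→φ2] = [0, 3, 2, 3]
r5 m[sun→φ3] = [0, 0, 0, 0]
r5 m[snow→φ4] = [0, 0, 0, 0]
r5 m[sprk→φ2] = [0, 0, 0, 0]
r5 m[slip→φ1] = [3, 4, 1, 6]
r5 m[slip→φ3] = [6, 2, 3, 3]
r5 m[slip→φ4] = [7, 2, 4, 9]
r6 m[φ0→fog] = [3, 6, 6, 2]
r6 m[φ0→wet] = [4, 4, 6, 5]
r6 m[φ1→fog] = [4, 2, 3, 3]
r6 m[φ1→slip] = [6, 3, 4, 6]
r6 m[φ2→wet] = [3, 1, 1, 4]
r6 m[φ2→sprk] = [3, 6, 4, 3]
r6 m[φ3→sun] = [9, 4, 5, 4]
r6 m[φ3→slip] = [2, 2, 1, 6]
r6 m[φ4→snow] = [4, 8, 4, 6]
r6 m[φ4→slip] = [1, 2, 0, 0]
r6 m[fog→φ0] = [4, 2, 3, 3]
r6 m[fog→φ1] = [3, 6, 6, 2]
r6 m[wet→φ0] = [3, 1, 1, 4]
r6 m[wet→φ2] = [4, 4, 6, 5]
r6 m[sun→φ3] = [0, 0, 0, 0]
r6 m[snow→φ4] = [0, 0, 0, 0]
r6 m[sprk→φ2] = [0, 0, 0, 0]
r6 m[slip→φ1] = [3, 4, 1, 6]
r6 m[slip→φ3] = [7, 5, 4, 6]
r6 m[slip→φ4] = [8, 5, 5, 12]
r7 m[φ0→fog] = [3, 6, 6, 2]
r7 m[φ0→wet] = [4, 4, 6, 5]
r7 m[φ1→fog] = [4, 2, 3, 3]
r7 m[φ1→slip] = [6, 3, 4, 6]
r7 m[φ2→wet] = [3, 1, 1, 4]
r7 m[φ2→sprk] = [7, 7, 5, 6]
r7 m[φ3→sun] = [12, 7, 8, 5]
r7 m[φ3→slip] = [2, 2, 1, 6]
r7 m[φ4→snow] = [7, 10, 5, 8]
r7 m[φ4→slip] = [1, 2, 0, 0]
r7 m[fog→φ0] = [4, 2, 3, 3]
r7 m[fog→φ1] = [3, 6, 6, 2]
r7 m[wet→φ0] = [3, 1, 1, 4]
r7 m[wet→φ2] = [4, 4, 6, 5]
r7 m[sun→φ3] = [0, 0, 0, 0]
r7 m[snow→φ4] = [0, 0, 0, 0]
r7 m[sprk→φ2] = [0, 0, 0, 0]
r7 m[slip→φ1] = [3, 4, 1, 6]
r7 m[slip→φ3] = [7, 5, 4, 6]
r7 m[slip→φ4] = [8, 5, 5, 12]
r8 m[φ0→fog] = [3, 6, 6, 2]
r8 m[φ0→wet] = [4, 4, 6, 5]
r8 m[φ1→fog] = [4, 2, 3, 3]
r8 m[φ1→slip] = [6, 3, 4, 6]
r8 m[φ2→wet] = [3, 1, 1, 4]
r8 m[φ2→sprk] = [7, 7, 5, 6]
r8 m[φ3→sun] = [12, 7, 8, 5]
r8 m[φ3→slip] = [2, 2, 1, 6]
r8 m[φ4→snow] = [7, 10, 5, 8]
r8 m[φ4→slip] = [1, 2, 0, 0]
r8 m[fog→φ0] = [4, 2, 3, 3]
r8 m[fog→φ1] = [3, 6, 6, 2]
r8 m[wet→φ0] = [3, 1, 1, 4]
r8 m[wet→φ2] = [4, 4, 6, 5]
r8 m[sun→φ3] = [0, 0, 0, 0]
r8 m[snow→φ4] = [0, 0, 0, 0]
r8 m[sprk→φ2] = [0, 0, 0, 0]
r8 m[slip→φ1] = [3, 4, 1, 6]
r8 m[slip→φ3] = [7, 5, 4, 6]
r8 m[slip→φ4] = [8, 5, 5, 12]
fixed point reached at round 8
b[slip] = ⊗ incoming = [9, 7, 5, 12]

b[slip] = [9, 7, 5, 12]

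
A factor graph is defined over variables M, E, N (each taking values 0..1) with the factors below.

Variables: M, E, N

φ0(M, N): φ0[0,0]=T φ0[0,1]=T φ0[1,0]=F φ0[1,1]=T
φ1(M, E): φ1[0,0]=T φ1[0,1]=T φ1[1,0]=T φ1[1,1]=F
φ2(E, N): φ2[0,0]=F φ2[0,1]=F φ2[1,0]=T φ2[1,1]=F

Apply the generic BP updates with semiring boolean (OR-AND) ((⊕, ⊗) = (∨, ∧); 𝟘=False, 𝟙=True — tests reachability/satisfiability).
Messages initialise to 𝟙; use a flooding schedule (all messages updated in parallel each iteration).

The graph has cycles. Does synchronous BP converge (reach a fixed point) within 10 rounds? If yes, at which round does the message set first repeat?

init: all messages = 𝟙 over 2 values
r1 m[φ0→M] = [T, T]
r1 m[φ0→N] = [T, T]
r1 m[φ1→M] = [T, T]
r1 m[φ1→E] = [T, T]
r1 m[φ2→E] = [F, T]
r1 m[φ2→N] = [T, F]
r1 m[M→φ0] = [T, T]
r1 m[M→φ1] = [T, T]
r1 m[E→φ1] = [T, T]
r1 m[E→φ2] = [T, T]
r1 m[N→φ0] = [T, T]
r1 m[N→φ2] = [T, T]
r2 m[φ0→M] = [T, T]
r2 m[φ0→N] = [T, T]
r2 m[φ1→M] = [T, T]
r2 m[φ1→E] = [T, T]
r2 m[φ2→E] = [F, T]
r2 m[φ2→N] = [T, F]
r2 m[M→φ0] = [T, T]
r2 m[M→φ1] = [T, T]
r2 m[E→φ1] = [F, T]
r2 m[E→φ2] = [T, T]
r2 m[N→φ0] = [T, F]
r2 m[N→φ2] = [T, T]
r3 m[φ0→M] = [T, F]
r3 m[φ0→N] = [T, T]
r3 m[φ1→M] = [T, F]
r3 m[φ1→E] = [T, T]
r3 m[φ2→E] = [F, T]
r3 m[φ2→N] = [T, F]
r3 m[M→φ0] = [T, T]
r3 m[M→φ1] = [T, T]
r3 m[E→φ1] = [F, T]
r3 m[E→φ2] = [T, T]
r3 m[N→φ0] = [T, F]
r3 m[N→φ2] = [T, T]
r4 m[φ0→M] = [T, F]
r4 m[φ0→N] = [T, T]
r4 m[φ1→M] = [T, F]
r4 m[φ1→E] = [T, T]
r4 m[φ2→E] = [F, T]
r4 m[φ2→N] = [T, F]
r4 m[M→φ0] = [T, F]
r4 m[M→φ1] = [T, F]
r4 m[E→φ1] = [F, T]
r4 m[E→φ2] = [T, T]
r4 m[N→φ0] = [T, F]
r4 m[N→φ2] = [T, T]
r5 m[φ0→M] = [T, F]
r5 m[φ0→N] = [T, T]
r5 m[φ1→M] = [T, F]
r5 m[φ1→E] = [T, T]
r5 m[φ2→E] = [F, T]
r5 m[φ2→N] = [T, F]
r5 m[M→φ0] = [T, F]
r5 m[M→φ1] = [T, F]
r5 m[E→φ1] = [F, T]
r5 m[E→φ2] = [T, T]
r5 m[N→φ0] = [T, F]
r5 m[N→φ2] = [T, T]
fixed point reached at round 5
messages reach a fixed point at round 5

CONVERGED at round 5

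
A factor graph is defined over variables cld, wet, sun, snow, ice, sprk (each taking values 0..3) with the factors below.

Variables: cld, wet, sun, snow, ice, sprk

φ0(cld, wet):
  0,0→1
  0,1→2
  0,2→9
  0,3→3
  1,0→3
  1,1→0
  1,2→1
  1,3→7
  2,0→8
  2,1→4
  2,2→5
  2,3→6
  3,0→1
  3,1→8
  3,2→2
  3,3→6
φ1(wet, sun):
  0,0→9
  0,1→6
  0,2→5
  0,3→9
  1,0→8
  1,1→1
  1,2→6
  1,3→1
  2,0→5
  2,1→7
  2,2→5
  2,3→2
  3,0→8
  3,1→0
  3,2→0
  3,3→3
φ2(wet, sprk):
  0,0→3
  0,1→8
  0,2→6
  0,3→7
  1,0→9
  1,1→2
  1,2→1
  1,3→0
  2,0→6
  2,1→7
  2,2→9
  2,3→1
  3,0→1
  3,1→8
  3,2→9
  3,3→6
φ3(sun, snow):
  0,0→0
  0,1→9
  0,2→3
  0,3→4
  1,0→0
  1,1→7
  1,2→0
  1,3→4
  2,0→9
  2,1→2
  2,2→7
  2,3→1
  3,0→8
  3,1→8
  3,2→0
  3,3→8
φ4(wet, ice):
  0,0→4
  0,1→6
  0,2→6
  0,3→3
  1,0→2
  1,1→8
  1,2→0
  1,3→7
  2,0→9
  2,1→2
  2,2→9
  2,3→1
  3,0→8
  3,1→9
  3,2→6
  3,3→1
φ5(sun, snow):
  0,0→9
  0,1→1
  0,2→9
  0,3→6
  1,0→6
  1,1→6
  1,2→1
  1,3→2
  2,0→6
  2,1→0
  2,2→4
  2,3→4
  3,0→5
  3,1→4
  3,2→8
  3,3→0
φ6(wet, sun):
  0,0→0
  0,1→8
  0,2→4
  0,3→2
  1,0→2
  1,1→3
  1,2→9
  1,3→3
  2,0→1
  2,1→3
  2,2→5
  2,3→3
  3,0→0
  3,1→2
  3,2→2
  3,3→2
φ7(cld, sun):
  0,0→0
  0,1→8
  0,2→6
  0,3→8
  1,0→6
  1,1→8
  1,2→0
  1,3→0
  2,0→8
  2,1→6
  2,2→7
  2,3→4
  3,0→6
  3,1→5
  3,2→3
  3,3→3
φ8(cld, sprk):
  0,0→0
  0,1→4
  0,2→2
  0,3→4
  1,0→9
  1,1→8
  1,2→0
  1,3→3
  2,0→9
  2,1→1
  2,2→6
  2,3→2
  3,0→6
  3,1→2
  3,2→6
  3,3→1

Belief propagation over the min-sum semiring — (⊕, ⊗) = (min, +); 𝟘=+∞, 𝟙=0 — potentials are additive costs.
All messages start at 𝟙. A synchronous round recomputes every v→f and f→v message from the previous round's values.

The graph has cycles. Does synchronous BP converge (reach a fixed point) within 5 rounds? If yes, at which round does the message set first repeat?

NOT CONVERGED within 5 rounds

init: all messages = 𝟙 over 4 values
r1 m[φ0→cld] = [1, 0, 4, 1]
r1 m[φ0→wet] = [1, 0, 1, 3]
r1 m[φ1→wet] = [5, 1, 2, 0]
r1 m[φ1→sun] = [5, 0, 0, 1]
r1 m[φ2→wet] = [3, 0, 1, 1]
r1 m[φ2→sprk] = [1, 2, 1, 0]
r1 m[φ3→sun] = [0, 0, 1, 0]
r1 m[φ3→snow] = [0, 2, 0, 1]
r1 m[φ4→wet] = [3, 0, 1, 1]
r1 m[φ4→ice] = [2, 2, 0, 1]
r1 m[φ5→sun] = [1, 1, 0, 0]
r1 m[φ5→snow] = [5, 0, 1, 0]
r1 m[φ6→wet] = [0, 2, 1, 0]
r1 m[φ6→sun] = [0, 2, 2, 2]
r1 m[φ7→cld] = [0, 0, 4, 3]
r1 m[φ7→sun] = [0, 5, 0, 0]
r1 m[φ8→cld] = [0, 0, 1, 1]
r1 m[φ8→sprk] = [0, 1, 0, 1]
r1 m[cld→φ0] = [0, 0, 0, 0]
r1 m[cld→φ7] = [0, 0, 0, 0]
r1 m[cld→φ8] = [0, 0, 0, 0]
r1 m[wet→φ0] = [0, 0, 0, 0]
r1 m[wet→φ1] = [0, 0, 0, 0]
r1 m[wet→φ2] = [0, 0, 0, 0]
r1 m[wet→φ4] = [0, 0, 0, 0]
r1 m[wet→φ6] = [0, 0, 0, 0]
r1 m[sun→φ1] = [0, 0, 0, 0]
r1 m[sun→φ3] = [0, 0, 0, 0]
r1 m[sun→φ5] = [0, 0, 0, 0]
r1 m[sun→φ6] = [0, 0, 0, 0]
r1 m[sun→φ7] = [0, 0, 0, 0]
r1 m[snow→φ3] = [0, 0, 0, 0]
r1 m[snow→φ5] = [0, 0, 0, 0]
r1 m[ice→φ4] = [0, 0, 0, 0]
r1 m[sprk→φ2] = [0, 0, 0, 0]
r1 m[sprk→φ8] = [0, 0, 0, 0]
r2 m[φ0→cld] = [1, 0, 4, 1]
r2 m[φ0→wet] = [1, 0, 1, 3]
r2 m[φ1→wet] = [5, 1, 2, 0]
r2 m[φ1→sun] = [5, 0, 0, 1]
r2 m[φ2→wet] = [3, 0, 1, 1]
r2 m[φ2→sprk] = [1, 2, 1, 0]
r2 m[φ3→sun] = [0, 0, 1, 0]
r2 m[φ3→snow] = [0, 2, 0, 1]
r2 m[φ4→wet] = [3, 0, 1, 1]
r2 m[φ4→ice] = [2, 2, 0, 1]
r2 m[φ5→sun] = [1, 1, 0, 0]
r2 m[φ5→snow] = [5, 0, 1, 0]
r2 m[φ6→wet] = [0, 2, 1, 0]
r2 m[φ6→sun] = [0, 2, 2, 2]
r2 m[φ7→cld] = [0, 0, 4, 3]
r2 m[φ7→sun] = [0, 5, 0, 0]
r2 m[φ8→cld] = [0, 0, 1, 1]
r2 m[φ8→sprk] = [0, 1, 0, 1]
r2 m[cld→φ0] = [0, 0, 5, 4]
r2 m[cld→φ7] = [1, 0, 5, 2]
r2 m[cld→φ8] = [1, 0, 8, 4]
r2 m[wet→φ0] = [11, 3, 5, 2]
r2 m[wet→φ1] = [7, 2, 4, 5]
r2 m[wet→φ2] = [9, 3, 5, 4]
r2 m[wet→φ4] = [9, 3, 5, 4]
r2 m[wet→φ6] = [12, 1, 5, 5]
r2 m[sun→φ1] = [1, 8, 3, 2]
r2 m[sun→φ3] = [6, 8, 2, 3]
r2 m[sun→φ5] = [5, 7, 3, 3]
r2 m[sun→φ6] = [6, 6, 1, 1]
r2 m[sun→φ7] = [6, 3, 3, 3]
r2 m[snow→φ3] = [5, 0, 1, 0]
r2 m[snow→φ5] = [0, 2, 0, 1]
r2 m[ice→φ4] = [0, 0, 0, 0]
r2 m[sprk→φ2] = [0, 1, 0, 1]
r2 m[sprk→φ8] = [1, 2, 1, 0]
r3 m[φ0→cld] = [5, 3, 7, 7]
r3 m[φ0→wet] = [1, 0, 1, 3]
r3 m[φ1→wet] = [8, 3, 4, 3]
r3 m[φ1→sun] = [9, 3, 5, 3]
r3 m[φ2→wet] = [3, 1, 2, 1]
r3 m[φ2→sprk] = [5, 5, 4, 3]
r3 m[φ3→sun] = [4, 1, 1, 1]
r3 m[φ3→snow] = [6, 4, 3, 3]
r3 m[φ4→wet] = [3, 0, 1, 1]
r3 m[φ4→ice] = [5, 7, 3, 5]
r3 m[φ5→sun] = [3, 1, 2, 1]
r3 m[φ5→snow] = [8, 3, 7, 3]
r3 m[φ6→wet] = [3, 4, 4, 3]
r3 m[φ6→sun] = [3, 4, 7, 4]
r3 m[φ7→cld] = [6, 3, 7, 6]
r3 m[φ7→sun] = [1, 7, 0, 0]
r3 m[φ8→cld] = [1, 1, 2, 1]
r3 m[φ8→sprk] = [1, 5, 0, 3]
r3 m[cld→φ0] = [0, 0, 5, 4]
r3 m[cld→φ7] = [1, 0, 5, 2]
r3 m[cld→φ8] = [1, 0, 8, 4]
r3 m[wet→φ0] = [11, 3, 5, 2]
r3 m[wet→φ1] = [7, 2, 4, 5]
r3 m[wet→φ2] = [9, 3, 5, 4]
r3 m[wet→φ4] = [9, 3, 5, 4]
r3 m[wet→φ6] = [12, 1, 5, 5]
r3 m[sun→φ1] = [1, 8, 3, 2]
r3 m[sun→φ3] = [6, 8, 2, 3]
r3 m[sun→φ5] = [5, 7, 3, 3]
r3 m[sun→φ6] = [6, 6, 1, 1]
r3 m[sun→φ7] = [6, 3, 3, 3]
r3 m[snow→φ3] = [5, 0, 1, 0]
r3 m[snow→φ5] = [0, 2, 0, 1]
r3 m[ice→φ4] = [0, 0, 0, 0]
r3 m[sprk→φ2] = [0, 1, 0, 1]
r3 m[sprk→φ8] = [1, 2, 1, 0]
r4 m[φ0→cld] = [5, 3, 7, 7]
r4 m[φ0→wet] = [1, 0, 1, 3]
r4 m[φ1→wet] = [8, 3, 4, 3]
r4 m[φ1→sun] = [9, 3, 5, 3]
r4 m[φ2→wet] = [3, 1, 2, 1]
r4 m[φ2→sprk] = [5, 5, 4, 3]
r4 m[φ3→sun] = [4, 1, 1, 1]
r4 m[φ3→snow] = [6, 4, 3, 3]
r4 m[φ4→wet] = [3, 0, 1, 1]
r4 m[φ4→ice] = [5, 7, 3, 5]
r4 m[φ5→sun] = [3, 1, 2, 1]
r4 m[φ5→snow] = [8, 3, 7, 3]
r4 m[φ6→wet] = [3, 4, 4, 3]
r4 m[φ6→sun] = [3, 4, 7, 4]
r4 m[φ7→cld] = [6, 3, 7, 6]
r4 m[φ7→sun] = [1, 7, 0, 0]
r4 m[φ8→cld] = [1, 1, 2, 1]
r4 m[φ8→sprk] = [1, 5, 0, 3]
r4 m[cld→φ0] = [7, 4, 9, 7]
r4 m[cld→φ7] = [6, 4, 9, 8]
r4 m[cld→φ8] = [11, 6, 14, 13]
r4 m[wet→φ0] = [17, 8, 11, 8]
r4 m[wet→φ1] = [10, 5, 8, 8]
r4 m[wet→φ2] = [15, 7, 10, 10]
r4 m[wet→φ4] = [15, 8, 11, 10]
r4 m[wet→φ6] = [15, 4, 8, 8]
r4 m[sun→φ1] = [11, 13, 10, 6]
r4 m[sun→φ3] = [16, 15, 14, 8]
r4 m[sun→φ5] = [17, 15, 13, 8]
r4 m[sun→φ6] = [17, 12, 8, 5]
r4 m[sun→φ7] = [19, 9, 15, 9]
r4 m[snow→φ3] = [8, 3, 7, 3]
r4 m[snow→φ5] = [6, 4, 3, 3]
r4 m[ice→φ4] = [0, 0, 0, 0]
r4 m[sprk→φ2] = [1, 5, 0, 3]
r4 m[sprk→φ8] = [5, 5, 4, 3]
r5 m[φ0→cld] = [10, 8, 12, 13]
r5 m[φ0→wet] = [7, 4, 5, 10]
r5 m[φ1→wet] = [15, 7, 8, 9]
r5 m[φ1→sun] = [13, 6, 8, 6]
r5 m[φ2→wet] = [4, 1, 4, 2]
r5 m[φ2→sprk] = [11, 9, 8, 7]
r5 m[φ3→sun] = [7, 7, 4, 7]
r5 m[φ3→snow] = [15, 16, 8, 15]
r5 m[φ4→wet] = [3, 0, 1, 1]
r5 m[φ4→ice] = [10, 13, 8, 11]
r5 m[φ5→sun] = [5, 4, 4, 3]
r5 m[φ5→snow] = [13, 12, 16, 8]
r5 m[φ6→wet] = [7, 8, 8, 7]
r5 m[φ6→sun] = [6, 7, 10, 7]
r5 m[φ7→cld] = [17, 9, 13, 12]
r5 m[φ7→sun] = [6, 12, 4, 4]
r5 m[φ8→cld] = [5, 4, 5, 4]
r5 m[φ8→sprk] = [11, 14, 6, 9]
r5 m[cld→φ0] = [7, 4, 9, 7]
r5 m[cld→φ7] = [6, 4, 9, 8]
r5 m[cld→φ8] = [11, 6, 14, 13]
r5 m[wet→φ0] = [17, 8, 11, 8]
r5 m[wet→φ1] = [10, 5, 8, 8]
r5 m[wet→φ2] = [15, 7, 10, 10]
r5 m[wet→φ4] = [15, 8, 11, 10]
r5 m[wet→φ6] = [15, 4, 8, 8]
r5 m[sun→φ1] = [11, 13, 10, 6]
r5 m[sun→φ3] = [16, 15, 14, 8]
r5 m[sun→φ5] = [17, 15, 13, 8]
r5 m[sun→φ6] = [17, 12, 8, 5]
r5 m[sun→φ7] = [19, 9, 15, 9]
r5 m[snow→φ3] = [8, 3, 7, 3]
r5 m[snow→φ5] = [6, 4, 3, 3]
r5 m[ice→φ4] = [0, 0, 0, 0]
r5 m[sprk→φ2] = [1, 5, 0, 3]
r5 m[sprk→φ8] = [5, 5, 4, 3]
no fixed point within 5 rounds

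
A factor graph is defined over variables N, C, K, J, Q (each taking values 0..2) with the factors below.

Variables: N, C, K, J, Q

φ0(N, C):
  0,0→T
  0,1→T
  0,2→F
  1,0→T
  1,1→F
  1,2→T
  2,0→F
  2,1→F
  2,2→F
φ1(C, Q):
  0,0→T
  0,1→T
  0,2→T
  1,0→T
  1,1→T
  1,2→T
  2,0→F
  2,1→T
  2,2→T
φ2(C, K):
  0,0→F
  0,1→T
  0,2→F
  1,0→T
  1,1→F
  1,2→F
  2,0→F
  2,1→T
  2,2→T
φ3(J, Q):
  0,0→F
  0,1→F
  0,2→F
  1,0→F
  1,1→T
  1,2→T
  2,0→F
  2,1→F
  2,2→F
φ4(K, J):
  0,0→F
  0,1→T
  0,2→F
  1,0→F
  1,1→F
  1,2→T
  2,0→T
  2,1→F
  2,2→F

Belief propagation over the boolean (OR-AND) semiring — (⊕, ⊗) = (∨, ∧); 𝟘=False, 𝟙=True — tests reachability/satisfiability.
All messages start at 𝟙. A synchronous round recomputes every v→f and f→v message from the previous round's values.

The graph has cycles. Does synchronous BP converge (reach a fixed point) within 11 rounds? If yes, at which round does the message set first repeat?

CONVERGED at round 8

init: all messages = 𝟙 over 3 values
r1 m[φ0→N] = [T, T, F]
r1 m[φ0→C] = [T, T, T]
r1 m[φ1→C] = [T, T, T]
r1 m[φ1→Q] = [T, T, T]
r1 m[φ2→C] = [T, T, T]
r1 m[φ2→K] = [T, T, T]
r1 m[φ3→J] = [F, T, F]
r1 m[φ3→Q] = [F, T, T]
r1 m[φ4→K] = [T, T, T]
r1 m[φ4→J] = [T, T, T]
r1 m[N→φ0] = [T, T, T]
r1 m[C→φ0] = [T, T, T]
r1 m[C→φ1] = [T, T, T]
r1 m[C→φ2] = [T, T, T]
r1 m[K→φ2] = [T, T, T]
r1 m[K→φ4] = [T, T, T]
r1 m[J→φ3] = [T, T, T]
r1 m[J→φ4] = [T, T, T]
r1 m[Q→φ1] = [T, T, T]
r1 m[Q→φ3] = [T, T, T]
r2 m[φ0→N] = [T, T, F]
r2 m[φ0→C] = [T, T, T]
r2 m[φ1→C] = [T, T, T]
r2 m[φ1→Q] = [T, T, T]
r2 m[φ2→C] = [T, T, T]
r2 m[φ2→K] = [T, T, T]
r2 m[φ3→J] = [F, T, F]
r2 m[φ3→Q] = [F, T, T]
r2 m[φ4→K] = [T, T, T]
r2 m[φ4→J] = [T, T, T]
r2 m[N→φ0] = [T, T, T]
r2 m[C→φ0] = [T, T, T]
r2 m[C→φ1] = [T, T, T]
r2 m[C→φ2] = [T, T, T]
r2 m[K→φ2] = [T, T, T]
r2 m[K→φ4] = [T, T, T]
r2 m[J→φ3] = [T, T, T]
r2 m[J→φ4] = [F, T, F]
r2 m[Q→φ1] = [F, T, T]
r2 m[Q→φ3] = [T, T, T]
r3 m[φ0→N] = [T, T, F]
r3 m[φ0→C] = [T, T, T]
r3 m[φ1→C] = [T, T, T]
r3 m[φ1→Q] = [T, T, T]
r3 m[φ2→C] = [T, T, T]
r3 m[φ2→K] = [T, T, T]
r3 m[φ3→J] = [F, T, F]
r3 m[φ3→Q] = [F, T, T]
r3 m[φ4→K] = [T, F, F]
r3 m[φ4→J] = [T, T, T]
r3 m[N→φ0] = [T, T, T]
r3 m[C→φ0] = [T, T, T]
r3 m[C→φ1] = [T, T, T]
r3 m[C→φ2] = [T, T, T]
r3 m[K→φ2] = [T, T, T]
r3 m[K→φ4] = [T, T, T]
r3 m[J→φ3] = [T, T, T]
r3 m[J→φ4] = [F, T, F]
r3 m[Q→φ1] = [F, T, T]
r3 m[Q→φ3] = [T, T, T]
r4 m[φ0→N] = [T, T, F]
r4 m[φ0→C] = [T, T, T]
r4 m[φ1→C] = [T, T, T]
r4 m[φ1→Q] = [T, T, T]
r4 m[φ2→C] = [T, T, T]
r4 m[φ2→K] = [T, T, T]
r4 m[φ3→J] = [F, T, F]
r4 m[φ3→Q] = [F, T, T]
r4 m[φ4→K] = [T, F, F]
r4 m[φ4→J] = [T, T, T]
r4 m[N→φ0] = [T, T, T]
r4 m[C→φ0] = [T, T, T]
r4 m[C→φ1] = [T, T, T]
r4 m[C→φ2] = [T, T, T]
r4 m[K→φ2] = [T, F, F]
r4 m[K→φ4] = [T, T, T]
r4 m[J→φ3] = [T, T, T]
r4 m[J→φ4] = [F, T, F]
r4 m[Q→φ1] = [F, T, T]
r4 m[Q→φ3] = [T, T, T]
r5 m[φ0→N] = [T, T, F]
r5 m[φ0→C] = [T, T, T]
r5 m[φ1→C] = [T, T, T]
r5 m[φ1→Q] = [T, T, T]
r5 m[φ2→C] = [F, T, F]
r5 m[φ2→K] = [T, T, T]
r5 m[φ3→J] = [F, T, F]
r5 m[φ3→Q] = [F, T, T]
r5 m[φ4→K] = [T, F, F]
r5 m[φ4→J] = [T, T, T]
r5 m[N→φ0] = [T, T, T]
r5 m[C→φ0] = [T, T, T]
r5 m[C→φ1] = [T, T, T]
r5 m[C→φ2] = [T, T, T]
r5 m[K→φ2] = [T, F, F]
r5 m[K→φ4] = [T, T, T]
r5 m[J→φ3] = [T, T, T]
r5 m[J→φ4] = [F, T, F]
r5 m[Q→φ1] = [F, T, T]
r5 m[Q→φ3] = [T, T, T]
r6 m[φ0→N] = [T, T, F]
r6 m[φ0→C] = [T, T, T]
r6 m[φ1→C] = [T, T, T]
r6 m[φ1→Q] = [T, T, T]
r6 m[φ2→C] = [F, T, F]
r6 m[φ2→K] = [T, T, T]
r6 m[φ3→J] = [F, T, F]
r6 m[φ3→Q] = [F, T, T]
r6 m[φ4→K] = [T, F, F]
r6 m[φ4→J] = [T, T, T]
r6 m[N→φ0] = [T, T, T]
r6 m[C→φ0] = [F, T, F]
r6 m[C→φ1] = [F, T, F]
r6 m[C→φ2] = [T, T, T]
r6 m[K→φ2] = [T, F, F]
r6 m[K→φ4] = [T, T, T]
r6 m[J→φ3] = [T, T, T]
r6 m[J→φ4] = [F, T, F]
r6 m[Q→φ1] = [F, T, T]
r6 m[Q→φ3] = [T, T, T]
r7 m[φ0→N] = [T, F, F]
r7 m[φ0→C] = [T, T, T]
r7 m[φ1→C] = [T, T, T]
r7 m[φ1→Q] = [T, T, T]
r7 m[φ2→C] = [F, T, F]
r7 m[φ2→K] = [T, T, T]
r7 m[φ3→J] = [F, T, F]
r7 m[φ3→Q] = [F, T, T]
r7 m[φ4→K] = [T, F, F]
r7 m[φ4→J] = [T, T, T]
r7 m[N→φ0] = [T, T, T]
r7 m[C→φ0] = [F, T, F]
r7 m[C→φ1] = [F, T, F]
r7 m[C→φ2] = [T, T, T]
r7 m[K→φ2] = [T, F, F]
r7 m[K→φ4] = [T, T, T]
r7 m[J→φ3] = [T, T, T]
r7 m[J→φ4] = [F, T, F]
r7 m[Q→φ1] = [F, T, T]
r7 m[Q→φ3] = [T, T, T]
r8 m[φ0→N] = [T, F, F]
r8 m[φ0→C] = [T, T, T]
r8 m[φ1→C] = [T, T, T]
r8 m[φ1→Q] = [T, T, T]
r8 m[φ2→C] = [F, T, F]
r8 m[φ2→K] = [T, T, T]
r8 m[φ3→J] = [F, T, F]
r8 m[φ3→Q] = [F, T, T]
r8 m[φ4→K] = [T, F, F]
r8 m[φ4→J] = [T, T, T]
r8 m[N→φ0] = [T, T, T]
r8 m[C→φ0] = [F, T, F]
r8 m[C→φ1] = [F, T, F]
r8 m[C→φ2] = [T, T, T]
r8 m[K→φ2] = [T, F, F]
r8 m[K→φ4] = [T, T, T]
r8 m[J→φ3] = [T, T, T]
r8 m[J→φ4] = [F, T, F]
r8 m[Q→φ1] = [F, T, T]
r8 m[Q→φ3] = [T, T, T]
fixed point reached at round 8
messages reach a fixed point at round 8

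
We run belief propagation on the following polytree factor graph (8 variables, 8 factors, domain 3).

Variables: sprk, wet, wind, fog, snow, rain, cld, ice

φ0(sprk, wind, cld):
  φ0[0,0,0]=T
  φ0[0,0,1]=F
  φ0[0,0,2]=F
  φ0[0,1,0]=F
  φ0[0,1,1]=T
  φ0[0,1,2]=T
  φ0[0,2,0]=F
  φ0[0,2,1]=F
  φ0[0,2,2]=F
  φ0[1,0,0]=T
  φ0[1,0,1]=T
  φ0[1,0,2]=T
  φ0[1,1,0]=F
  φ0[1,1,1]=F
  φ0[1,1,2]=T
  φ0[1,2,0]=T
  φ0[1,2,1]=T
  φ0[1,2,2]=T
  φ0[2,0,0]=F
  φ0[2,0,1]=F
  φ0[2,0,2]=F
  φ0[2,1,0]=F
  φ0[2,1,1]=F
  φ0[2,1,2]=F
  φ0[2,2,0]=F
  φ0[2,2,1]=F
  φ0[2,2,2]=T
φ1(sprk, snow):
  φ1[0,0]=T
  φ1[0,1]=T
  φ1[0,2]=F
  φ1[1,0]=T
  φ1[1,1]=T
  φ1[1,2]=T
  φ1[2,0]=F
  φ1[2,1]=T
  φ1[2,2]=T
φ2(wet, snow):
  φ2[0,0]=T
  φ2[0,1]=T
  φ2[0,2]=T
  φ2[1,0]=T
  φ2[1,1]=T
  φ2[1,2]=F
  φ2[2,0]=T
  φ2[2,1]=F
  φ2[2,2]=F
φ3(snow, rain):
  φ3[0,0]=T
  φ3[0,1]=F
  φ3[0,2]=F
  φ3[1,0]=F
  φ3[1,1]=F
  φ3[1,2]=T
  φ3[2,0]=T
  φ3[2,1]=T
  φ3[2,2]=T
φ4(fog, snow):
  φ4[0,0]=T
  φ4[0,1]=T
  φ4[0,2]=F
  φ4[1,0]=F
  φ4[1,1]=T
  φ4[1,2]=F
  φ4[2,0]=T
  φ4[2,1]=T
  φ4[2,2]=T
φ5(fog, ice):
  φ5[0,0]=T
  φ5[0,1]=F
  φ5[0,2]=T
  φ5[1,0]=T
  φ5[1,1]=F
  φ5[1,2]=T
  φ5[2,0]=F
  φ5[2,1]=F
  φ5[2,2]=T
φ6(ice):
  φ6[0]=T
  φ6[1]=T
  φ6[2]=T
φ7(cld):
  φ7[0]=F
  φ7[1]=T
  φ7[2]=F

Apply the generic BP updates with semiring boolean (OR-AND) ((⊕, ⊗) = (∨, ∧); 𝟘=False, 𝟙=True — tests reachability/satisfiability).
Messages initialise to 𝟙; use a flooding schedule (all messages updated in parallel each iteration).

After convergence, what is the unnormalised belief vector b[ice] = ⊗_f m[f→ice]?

b[ice] = [T, F, T]

init: all messages = 𝟙 over 3 values
r1 m[φ0→sprk] = [T, T, T]
r1 m[φ0→wind] = [T, T, T]
r1 m[φ0→cld] = [T, T, T]
r1 m[φ1→sprk] = [T, T, T]
r1 m[φ1→snow] = [T, T, T]
r1 m[φ2→wet] = [T, T, T]
r1 m[φ2→snow] = [T, T, T]
r1 m[φ3→snow] = [T, T, T]
r1 m[φ3→rain] = [T, T, T]
r1 m[φ4→fog] = [T, T, T]
r1 m[φ4→snow] = [T, T, T]
r1 m[φ5→fog] = [T, T, T]
r1 m[φ5→ice] = [T, F, T]
r1 m[φ6→ice] = [T, T, T]
r1 m[φ7→cld] = [F, T, F]
r1 m[sprk→φ0] = [T, T, T]
r1 m[sprk→φ1] = [T, T, T]
r1 m[wet→φ2] = [T, T, T]
r1 m[wind→φ0] = [T, T, T]
r1 m[fog→φ4] = [T, T, T]
r1 m[fog→φ5] = [T, T, T]
r1 m[snow→φ1] = [T, T, T]
r1 m[snow→φ2] = [T, T, T]
r1 m[snow→φ3] = [T, T, T]
r1 m[snow→φ4] = [T, T, T]
r1 m[rain→φ3] = [T, T, T]
r1 m[cld→φ0] = [T, T, T]
r1 m[cld→φ7] = [T, T, T]
r1 m[ice→φ5] = [T, T, T]
r1 m[ice→φ6] = [T, T, T]
r2 m[φ0→sprk] = [T, T, T]
r2 m[φ0→wind] = [T, T, T]
r2 m[φ0→cld] = [T, T, T]
r2 m[φ1→sprk] = [T, T, T]
r2 m[φ1→snow] = [T, T, T]
r2 m[φ2→wet] = [T, T, T]
r2 m[φ2→snow] = [T, T, T]
r2 m[φ3→snow] = [T, T, T]
r2 m[φ3→rain] = [T, T, T]
r2 m[φ4→fog] = [T, T, T]
r2 m[φ4→snow] = [T, T, T]
r2 m[φ5→fog] = [T, T, T]
r2 m[φ5→ice] = [T, F, T]
r2 m[φ6→ice] = [T, T, T]
r2 m[φ7→cld] = [F, T, F]
r2 m[sprk→φ0] = [T, T, T]
r2 m[sprk→φ1] = [T, T, T]
r2 m[wet→φ2] = [T, T, T]
r2 m[wind→φ0] = [T, T, T]
r2 m[fog→φ4] = [T, T, T]
r2 m[fog→φ5] = [T, T, T]
r2 m[snow→φ1] = [T, T, T]
r2 m[snow→φ2] = [T, T, T]
r2 m[snow→φ3] = [T, T, T]
r2 m[snow→φ4] = [T, T, T]
r2 m[rain→φ3] = [T, T, T]
r2 m[cld→φ0] = [F, T, F]
r2 m[cld→φ7] = [T, T, T]
r2 m[ice→φ5] = [T, T, T]
r2 m[ice→φ6] = [T, F, T]
r3 m[φ0→sprk] = [T, T, F]
r3 m[φ0→wind] = [T, T, T]
r3 m[φ0→cld] = [T, T, T]
r3 m[φ1→sprk] = [T, T, T]
r3 m[φ1→snow] = [T, T, T]
r3 m[φ2→wet] = [T, T, T]
r3 m[φ2→snow] = [T, T, T]
r3 m[φ3→snow] = [T, T, T]
r3 m[φ3→rain] = [T, T, T]
r3 m[φ4→fog] = [T, T, T]
r3 m[φ4→snow] = [T, T, T]
r3 m[φ5→fog] = [T, T, T]
r3 m[φ5→ice] = [T, F, T]
r3 m[φ6→ice] = [T, T, T]
r3 m[φ7→cld] = [F, T, F]
r3 m[sprk→φ0] = [T, T, T]
r3 m[sprk→φ1] = [T, T, T]
r3 m[wet→φ2] = [T, T, T]
r3 m[wind→φ0] = [T, T, T]
r3 m[fog→φ4] = [T, T, T]
r3 m[fog→φ5] = [T, T, T]
r3 m[snow→φ1] = [T, T, T]
r3 m[snow→φ2] = [T, T, T]
r3 m[snow→φ3] = [T, T, T]
r3 m[snow→φ4] = [T, T, T]
r3 m[rain→φ3] = [T, T, T]
r3 m[cld→φ0] = [F, T, F]
r3 m[cld→φ7] = [T, T, T]
r3 m[ice→φ5] = [T, T, T]
r3 m[ice→φ6] = [T, F, T]
r4 m[φ0→sprk] = [T, T, F]
r4 m[φ0→wind] = [T, T, T]
r4 m[φ0→cld] = [T, T, T]
r4 m[φ1→sprk] = [T, T, T]
r4 m[φ1→snow] = [T, T, T]
r4 m[φ2→wet] = [T, T, T]
r4 m[φ2→snow] = [T, T, T]
r4 m[φ3→snow] = [T, T, T]
r4 m[φ3→rain] = [T, T, T]
r4 m[φ4→fog] = [T, T, T]
r4 m[φ4→snow] = [T, T, T]
r4 m[φ5→fog] = [T, T, T]
r4 m[φ5→ice] = [T, F, T]
r4 m[φ6→ice] = [T, T, T]
r4 m[φ7→cld] = [F, T, F]
r4 m[sprk→φ0] = [T, T, T]
r4 m[sprk→φ1] = [T, T, F]
r4 m[wet→φ2] = [T, T, T]
r4 m[wind→φ0] = [T, T, T]
r4 m[fog→φ4] = [T, T, T]
r4 m[fog→φ5] = [T, T, T]
r4 m[snow→φ1] = [T, T, T]
r4 m[snow→φ2] = [T, T, T]
r4 m[snow→φ3] = [T, T, T]
r4 m[snow→φ4] = [T, T, T]
r4 m[rain→φ3] = [T, T, T]
r4 m[cld→φ0] = [F, T, F]
r4 m[cld→φ7] = [T, T, T]
r4 m[ice→φ5] = [T, T, T]
r4 m[ice→φ6] = [T, F, T]
r5 m[φ0→sprk] = [T, T, F]
r5 m[φ0→wind] = [T, T, T]
r5 m[φ0→cld] = [T, T, T]
r5 m[φ1→sprk] = [T, T, T]
r5 m[φ1→snow] = [T, T, T]
r5 m[φ2→wet] = [T, T, T]
r5 m[φ2→snow] = [T, T, T]
r5 m[φ3→snow] = [T, T, T]
r5 m[φ3→rain] = [T, T, T]
r5 m[φ4→fog] = [T, T, T]
r5 m[φ4→snow] = [T, T, T]
r5 m[φ5→fog] = [T, T, T]
r5 m[φ5→ice] = [T, F, T]
r5 m[φ6→ice] = [T, T, T]
r5 m[φ7→cld] = [F, T, F]
r5 m[sprk→φ0] = [T, T, T]
r5 m[sprk→φ1] = [T, T, F]
r5 m[wet→φ2] = [T, T, T]
r5 m[wind→φ0] = [T, T, T]
r5 m[fog→φ4] = [T, T, T]
r5 m[fog→φ5] = [T, T, T]
r5 m[snow→φ1] = [T, T, T]
r5 m[snow→φ2] = [T, T, T]
r5 m[snow→φ3] = [T, T, T]
r5 m[snow→φ4] = [T, T, T]
r5 m[rain→φ3] = [T, T, T]
r5 m[cld→φ0] = [F, T, F]
r5 m[cld→φ7] = [T, T, T]
r5 m[ice→φ5] = [T, T, T]
r5 m[ice→φ6] = [T, F, T]
fixed point reached at round 5
b[ice] = ⊗ incoming = [T, F, T]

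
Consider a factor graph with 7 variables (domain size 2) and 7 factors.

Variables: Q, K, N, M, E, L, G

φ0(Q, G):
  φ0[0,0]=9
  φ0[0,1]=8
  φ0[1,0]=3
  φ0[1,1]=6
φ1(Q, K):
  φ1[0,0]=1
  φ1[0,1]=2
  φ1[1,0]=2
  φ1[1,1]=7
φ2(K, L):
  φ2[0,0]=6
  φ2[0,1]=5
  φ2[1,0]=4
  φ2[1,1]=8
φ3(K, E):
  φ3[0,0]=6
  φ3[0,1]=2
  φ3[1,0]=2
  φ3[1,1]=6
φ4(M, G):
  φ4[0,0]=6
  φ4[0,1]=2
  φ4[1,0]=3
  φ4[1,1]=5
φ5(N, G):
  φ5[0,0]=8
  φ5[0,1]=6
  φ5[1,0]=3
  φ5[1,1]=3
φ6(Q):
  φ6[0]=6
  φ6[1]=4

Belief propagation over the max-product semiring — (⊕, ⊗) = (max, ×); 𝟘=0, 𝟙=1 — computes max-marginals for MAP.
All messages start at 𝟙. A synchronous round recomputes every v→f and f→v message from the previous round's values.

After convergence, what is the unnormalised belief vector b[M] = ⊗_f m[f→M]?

b[M] = [248832, 241920]

init: all messages = 𝟙 over 2 values
r1 m[φ0→Q] = [9, 6]
r1 m[φ0→G] = [9, 8]
r1 m[φ1→Q] = [2, 7]
r1 m[φ1→K] = [2, 7]
r1 m[φ2→K] = [6, 8]
r1 m[φ2→L] = [6, 8]
r1 m[φ3→K] = [6, 6]
r1 m[φ3→E] = [6, 6]
r1 m[φ4→M] = [6, 5]
r1 m[φ4→G] = [6, 5]
r1 m[φ5→N] = [8, 3]
r1 m[φ5→G] = [8, 6]
r1 m[φ6→Q] = [6, 4]
r1 m[Q→φ0] = [1, 1]
r1 m[Q→φ1] = [1, 1]
r1 m[Q→φ6] = [1, 1]
r1 m[K→φ1] = [1, 1]
r1 m[K→φ2] = [1, 1]
r1 m[K→φ3] = [1, 1]
r1 m[N→φ5] = [1, 1]
r1 m[M→φ4] = [1, 1]
r1 m[E→φ3] = [1, 1]
r1 m[L→φ2] = [1, 1]
r1 m[G→φ0] = [1, 1]
r1 m[G→φ4] = [1, 1]
r1 m[G→φ5] = [1, 1]
r2 m[φ0→Q] = [9, 6]
r2 m[φ0→G] = [9, 8]
r2 m[φ1→Q] = [2, 7]
r2 m[φ1→K] = [2, 7]
r2 m[φ2→K] = [6, 8]
r2 m[φ2→L] = [6, 8]
r2 m[φ3→K] = [6, 6]
r2 m[φ3→E] = [6, 6]
r2 m[φ4→M] = [6, 5]
r2 m[φ4→G] = [6, 5]
r2 m[φ5→N] = [8, 3]
r2 m[φ5→G] = [8, 6]
r2 m[φ6→Q] = [6, 4]
r2 m[Q→φ0] = [12, 28]
r2 m[Q→φ1] = [54, 24]
r2 m[Q→φ6] = [18, 42]
r2 m[K→φ1] = [36, 48]
r2 m[K→φ2] = [12, 42]
r2 m[K→φ3] = [12, 56]
r2 m[N→φ5] = [1, 1]
r2 m[M→φ4] = [1, 1]
r2 m[E→φ3] = [1, 1]
r2 m[L→φ2] = [1, 1]
r2 m[G→φ0] = [48, 30]
r2 m[G→φ4] = [72, 48]
r2 m[G→φ5] = [54, 40]
r3 m[φ0→Q] = [432, 180]
r3 m[φ0→G] = [108, 168]
r3 m[φ1→Q] = [96, 336]
r3 m[φ1→K] = [54, 168]
r3 m[φ2→K] = [6, 8]
r3 m[φ2→L] = [168, 336]
r3 m[φ3→K] = [6, 6]
r3 m[φ3→E] = [112, 336]
r3 m[φ4→M] = [432, 240]
r3 m[φ4→G] = [6, 5]
r3 m[φ5→N] = [432, 162]
r3 m[φ5→G] = [8, 6]
r3 m[φ6→Q] = [6, 4]
r3 m[Q→φ0] = [12, 28]
r3 m[Q→φ1] = [54, 24]
r3 m[Q→φ6] = [18, 42]
r3 m[K→φ1] = [36, 48]
r3 m[K→φ2] = [12, 42]
r3 m[K→φ3] = [12, 56]
r3 m[N→φ5] = [1, 1]
r3 m[M→φ4] = [1, 1]
r3 m[E→φ3] = [1, 1]
r3 m[L→φ2] = [1, 1]
r3 m[G→φ0] = [48, 30]
r3 m[G→φ4] = [72, 48]
r3 m[G→φ5] = [54, 40]
r4 m[φ0→Q] = [432, 180]
r4 m[φ0→G] = [108, 168]
r4 m[φ1→Q] = [96, 336]
r4 m[φ1→K] = [54, 168]
r4 m[φ2→K] = [6, 8]
r4 m[φ2→L] = [168, 336]
r4 m[φ3→K] = [6, 6]
r4 m[φ3→E] = [112, 336]
r4 m[φ4→M] = [432, 240]
r4 m[φ4→G] = [6, 5]
r4 m[φ5→N] = [432, 162]
r4 m[φ5→G] = [8, 6]
r4 m[φ6→Q] = [6, 4]
r4 m[Q→φ0] = [576, 1344]
r4 m[Q→φ1] = [2592, 720]
r4 m[Q→φ6] = [41472, 60480]
r4 m[K→φ1] = [36, 48]
r4 m[K→φ2] = [324, 1008]
r4 m[K→φ3] = [324, 1344]
r4 m[N→φ5] = [1, 1]
r4 m[M→φ4] = [1, 1]
r4 m[E→φ3] = [1, 1]
r4 m[L→φ2] = [1, 1]
r4 m[G→φ0] = [48, 30]
r4 m[G→φ4] = [864, 1008]
r4 m[G→φ5] = [648, 840]
r5 m[φ0→Q] = [432, 180]
r5 m[φ0→G] = [5184, 8064]
r5 m[φ1→Q] = [96, 336]
r5 m[φ1→K] = [2592, 5184]
r5 m[φ2→K] = [6, 8]
r5 m[φ2→L] = [4032, 8064]
r5 m[φ3→K] = [6, 6]
r5 m[φ3→E] = [2688, 8064]
r5 m[φ4→M] = [5184, 5040]
r5 m[φ4→G] = [6, 5]
r5 m[φ5→N] = [5184, 2520]
r5 m[φ5→G] = [8, 6]
r5 m[φ6→Q] = [6, 4]
r5 m[Q→φ0] = [576, 1344]
r5 m[Q→φ1] = [2592, 720]
r5 m[Q→φ6] = [41472, 60480]
r5 m[K→φ1] = [36, 48]
r5 m[K→φ2] = [324, 1008]
r5 m[K→φ3] = [324, 1344]
r5 m[N→φ5] = [1, 1]
r5 m[M→φ4] = [1, 1]
r5 m[E→φ3] = [1, 1]
r5 m[L→φ2] = [1, 1]
r5 m[G→φ0] = [48, 30]
r5 m[G→φ4] = [864, 1008]
r5 m[G→φ5] = [648, 840]
r6 m[φ0→Q] = [432, 180]
r6 m[φ0→G] = [5184, 8064]
r6 m[φ1→Q] = [96, 336]
r6 m[φ1→K] = [2592, 5184]
r6 m[φ2→K] = [6, 8]
r6 m[φ2→L] = [4032, 8064]
r6 m[φ3→K] = [6, 6]
r6 m[φ3→E] = [2688, 8064]
r6 m[φ4→M] = [5184, 5040]
r6 m[φ4→G] = [6, 5]
r6 m[φ5→N] = [5184, 2520]
r6 m[φ5→G] = [8, 6]
r6 m[φ6→Q] = [6, 4]
r6 m[Q→φ0] = [576, 1344]
r6 m[Q→φ1] = [2592, 720]
r6 m[Q→φ6] = [41472, 60480]
r6 m[K→φ1] = [36, 48]
r6 m[K→φ2] = [15552, 31104]
r6 m[K→φ3] = [15552, 41472]
r6 m[N→φ5] = [1, 1]
r6 m[M→φ4] = [1, 1]
r6 m[E→φ3] = [1, 1]
r6 m[L→φ2] = [1, 1]
r6 m[G→φ0] = [48, 30]
r6 m[G→φ4] = [41472, 48384]
r6 m[G→φ5] = [31104, 40320]
r7 m[φ0→Q] = [432, 180]
r7 m[φ0→G] = [5184, 8064]
r7 m[φ1→Q] = [96, 336]
r7 m[φ1→K] = [2592, 5184]
r7 m[φ2→K] = [6, 8]
r7 m[φ2→L] = [124416, 248832]
r7 m[φ3→K] = [6, 6]
r7 m[φ3→E] = [93312, 248832]
r7 m[φ4→M] = [248832, 241920]
r7 m[φ4→G] = [6, 5]
r7 m[φ5→N] = [248832, 120960]
r7 m[φ5→G] = [8, 6]
r7 m[φ6→Q] = [6, 4]
r7 m[Q→φ0] = [576, 1344]
r7 m[Q→φ1] = [2592, 720]
r7 m[Q→φ6] = [41472, 60480]
r7 m[K→φ1] = [36, 48]
r7 m[K→φ2] = [15552, 31104]
r7 m[K→φ3] = [15552, 41472]
r7 m[N→φ5] = [1, 1]
r7 m[M→φ4] = [1, 1]
r7 m[E→φ3] = [1, 1]
r7 m[L→φ2] = [1, 1]
r7 m[G→φ0] = [48, 30]
r7 m[G→φ4] = [41472, 48384]
r7 m[G→φ5] = [31104, 40320]
r8 m[φ0→Q] = [432, 180]
r8 m[φ0→G] = [5184, 8064]
r8 m[φ1→Q] = [96, 336]
r8 m[φ1→K] = [2592, 5184]
r8 m[φ2→K] = [6, 8]
r8 m[φ2→L] = [124416, 248832]
r8 m[φ3→K] = [6, 6]
r8 m[φ3→E] = [93312, 248832]
r8 m[φ4→M] = [248832, 241920]
r8 m[φ4→G] = [6, 5]
r8 m[φ5→N] = [248832, 120960]
r8 m[φ5→G] = [8, 6]
r8 m[φ6→Q] = [6, 4]
r8 m[Q→φ0] = [576, 1344]
r8 m[Q→φ1] = [2592, 720]
r8 m[Q→φ6] = [41472, 60480]
r8 m[K→φ1] = [36, 48]
r8 m[K→φ2] = [15552, 31104]
r8 m[K→φ3] = [15552, 41472]
r8 m[N→φ5] = [1, 1]
r8 m[M→φ4] = [1, 1]
r8 m[E→φ3] = [1, 1]
r8 m[L→φ2] = [1, 1]
r8 m[G→φ0] = [48, 30]
r8 m[G→φ4] = [41472, 48384]
r8 m[G→φ5] = [31104, 40320]
fixed point reached at round 8
b[M] = ⊗ incoming = [248832, 241920]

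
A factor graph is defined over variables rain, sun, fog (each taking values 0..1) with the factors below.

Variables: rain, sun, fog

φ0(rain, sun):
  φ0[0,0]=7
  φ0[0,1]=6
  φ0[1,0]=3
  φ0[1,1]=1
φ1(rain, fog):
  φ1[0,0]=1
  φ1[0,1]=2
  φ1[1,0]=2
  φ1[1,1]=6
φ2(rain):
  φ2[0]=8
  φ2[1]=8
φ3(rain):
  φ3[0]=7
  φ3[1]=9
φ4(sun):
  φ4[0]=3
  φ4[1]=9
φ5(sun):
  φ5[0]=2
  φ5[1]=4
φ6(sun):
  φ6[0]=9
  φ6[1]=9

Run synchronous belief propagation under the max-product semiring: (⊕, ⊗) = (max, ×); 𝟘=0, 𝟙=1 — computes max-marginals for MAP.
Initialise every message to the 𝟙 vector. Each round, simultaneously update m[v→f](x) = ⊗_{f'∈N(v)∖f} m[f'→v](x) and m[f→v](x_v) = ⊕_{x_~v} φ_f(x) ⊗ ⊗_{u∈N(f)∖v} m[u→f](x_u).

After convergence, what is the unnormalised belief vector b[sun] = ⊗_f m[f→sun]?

b[sun] = [69984, 217728]

init: all messages = 𝟙 over 2 values
r1 m[φ0→rain] = [7, 3]
r1 m[φ0→sun] = [7, 6]
r1 m[φ1→rain] = [2, 6]
r1 m[φ1→fog] = [2, 6]
r1 m[φ2→rain] = [8, 8]
r1 m[φ3→rain] = [7, 9]
r1 m[φ4→sun] = [3, 9]
r1 m[φ5→sun] = [2, 4]
r1 m[φ6→sun] = [9, 9]
r1 m[rain→φ0] = [1, 1]
r1 m[rain→φ1] = [1, 1]
r1 m[rain→φ2] = [1, 1]
r1 m[rain→φ3] = [1, 1]
r1 m[sun→φ0] = [1, 1]
r1 m[sun→φ4] = [1, 1]
r1 m[sun→φ5] = [1, 1]
r1 m[sun→φ6] = [1, 1]
r1 m[fog→φ1] = [1, 1]
r2 m[φ0→rain] = [7, 3]
r2 m[φ0→sun] = [7, 6]
r2 m[φ1→rain] = [2, 6]
r2 m[φ1→fog] = [2, 6]
r2 m[φ2→rain] = [8, 8]
r2 m[φ3→rain] = [7, 9]
r2 m[φ4→sun] = [3, 9]
r2 m[φ5→sun] = [2, 4]
r2 m[φ6→sun] = [9, 9]
r2 m[rain→φ0] = [112, 432]
r2 m[rain→φ1] = [392, 216]
r2 m[rain→φ2] = [98, 162]
r2 m[rain→φ3] = [112, 144]
r2 m[sun→φ0] = [54, 324]
r2 m[sun→φ4] = [126, 216]
r2 m[sun→φ5] = [189, 486]
r2 m[sun→φ6] = [42, 216]
r2 m[fog→φ1] = [1, 1]
r3 m[φ0→rain] = [1944, 324]
r3 m[φ0→sun] = [1296, 672]
r3 m[φ1→rain] = [2, 6]
r3 m[φ1→fog] = [432, 1296]
r3 m[φ2→rain] = [8, 8]
r3 m[φ3→rain] = [7, 9]
r3 m[φ4→sun] = [3, 9]
r3 m[φ5→sun] = [2, 4]
r3 m[φ6→sun] = [9, 9]
r3 m[rain→φ0] = [112, 432]
r3 m[rain→φ1] = [392, 216]
r3 m[rain→φ2] = [98, 162]
r3 m[rain→φ3] = [112, 144]
r3 m[sun→φ0] = [54, 324]
r3 m[sun→φ4] = [126, 216]
r3 m[sun→φ5] = [189, 486]
r3 m[sun→φ6] = [42, 216]
r3 m[fog→φ1] = [1, 1]
r4 m[φ0→rain] = [1944, 324]
r4 m[φ0→sun] = [1296, 672]
r4 m[φ1→rain] = [2, 6]
r4 m[φ1→fog] = [432, 1296]
r4 m[φ2→rain] = [8, 8]
r4 m[φ3→rain] = [7, 9]
r4 m[φ4→sun] = [3, 9]
r4 m[φ5→sun] = [2, 4]
r4 m[φ6→sun] = [9, 9]
r4 m[rain→φ0] = [112, 432]
r4 m[rain→φ1] = [108864, 23328]
r4 m[rain→φ2] = [27216, 17496]
r4 m[rain→φ3] = [31104, 15552]
r4 m[sun→φ0] = [54, 324]
r4 m[sun→φ4] = [23328, 24192]
r4 m[sun→φ5] = [34992, 54432]
r4 m[sun→φ6] = [7776, 24192]
r4 m[fog→φ1] = [1, 1]
r5 m[φ0→rain] = [1944, 324]
r5 m[φ0→sun] = [1296, 672]
r5 m[φ1→rain] = [2, 6]
r5 m[φ1→fog] = [108864, 217728]
r5 m[φ2→rain] = [8, 8]
r5 m[φ3→rain] = [7, 9]
r5 m[φ4→sun] = [3, 9]
r5 m[φ5→sun] = [2, 4]
r5 m[φ6→sun] = [9, 9]
r5 m[rain→φ0] = [112, 432]
r5 m[rain→φ1] = [108864, 23328]
r5 m[rain→φ2] = [27216, 17496]
r5 m[rain→φ3] = [31104, 15552]
r5 m[sun→φ0] = [54, 324]
r5 m[sun→φ4] = [23328, 24192]
r5 m[sun→φ5] = [34992, 54432]
r5 m[sun→φ6] = [7776, 24192]
r5 m[fog→φ1] = [1, 1]
r6 m[φ0→rain] = [1944, 324]
r6 m[φ0→sun] = [1296, 672]
r6 m[φ1→rain] = [2, 6]
r6 m[φ1→fog] = [108864, 217728]
r6 m[φ2→rain] = [8, 8]
r6 m[φ3→rain] = [7, 9]
r6 m[φ4→sun] = [3, 9]
r6 m[φ5→sun] = [2, 4]
r6 m[φ6→sun] = [9, 9]
r6 m[rain→φ0] = [112, 432]
r6 m[rain→φ1] = [108864, 23328]
r6 m[rain→φ2] = [27216, 17496]
r6 m[rain→φ3] = [31104, 15552]
r6 m[sun→φ0] = [54, 324]
r6 m[sun→φ4] = [23328, 24192]
r6 m[sun→φ5] = [34992, 54432]
r6 m[sun→φ6] = [7776, 24192]
r6 m[fog→φ1] = [1, 1]
fixed point reached at round 6
b[sun] = ⊗ incoming = [69984, 217728]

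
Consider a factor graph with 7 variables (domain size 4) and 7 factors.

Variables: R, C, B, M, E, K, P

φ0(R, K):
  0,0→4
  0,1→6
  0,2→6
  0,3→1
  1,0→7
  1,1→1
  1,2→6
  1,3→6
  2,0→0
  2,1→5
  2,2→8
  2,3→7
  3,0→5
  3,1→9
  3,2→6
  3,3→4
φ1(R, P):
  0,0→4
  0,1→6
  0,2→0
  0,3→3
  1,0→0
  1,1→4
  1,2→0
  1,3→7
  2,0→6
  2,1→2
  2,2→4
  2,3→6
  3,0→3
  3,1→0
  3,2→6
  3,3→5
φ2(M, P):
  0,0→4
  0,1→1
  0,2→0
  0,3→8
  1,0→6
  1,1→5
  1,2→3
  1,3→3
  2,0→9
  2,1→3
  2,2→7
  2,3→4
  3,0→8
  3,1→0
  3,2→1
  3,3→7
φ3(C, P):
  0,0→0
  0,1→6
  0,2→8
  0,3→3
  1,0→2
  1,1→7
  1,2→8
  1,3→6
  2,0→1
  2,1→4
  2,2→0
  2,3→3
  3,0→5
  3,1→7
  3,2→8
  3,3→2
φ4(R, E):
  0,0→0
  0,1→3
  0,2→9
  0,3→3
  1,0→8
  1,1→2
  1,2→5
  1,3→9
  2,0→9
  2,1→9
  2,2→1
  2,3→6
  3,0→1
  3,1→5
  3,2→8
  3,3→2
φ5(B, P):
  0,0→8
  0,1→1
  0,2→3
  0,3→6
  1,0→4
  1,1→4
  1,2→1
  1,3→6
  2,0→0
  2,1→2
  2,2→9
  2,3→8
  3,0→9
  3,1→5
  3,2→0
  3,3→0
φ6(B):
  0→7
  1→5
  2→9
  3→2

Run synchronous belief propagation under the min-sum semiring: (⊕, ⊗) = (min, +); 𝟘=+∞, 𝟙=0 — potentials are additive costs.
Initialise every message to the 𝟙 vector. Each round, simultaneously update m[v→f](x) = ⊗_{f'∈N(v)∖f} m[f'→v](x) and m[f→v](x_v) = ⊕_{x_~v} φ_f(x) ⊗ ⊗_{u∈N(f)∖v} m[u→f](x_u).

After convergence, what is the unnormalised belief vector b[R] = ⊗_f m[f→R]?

b[R] = [3, 5, 7, 13]

init: all messages = 𝟙 over 4 values
r1 m[φ0→R] = [1, 1, 0, 4]
r1 m[φ0→K] = [0, 1, 6, 1]
r1 m[φ1→R] = [0, 0, 2, 0]
r1 m[φ1→P] = [0, 0, 0, 3]
r1 m[φ2→M] = [0, 3, 3, 0]
r1 m[φ2→P] = [4, 0, 0, 3]
r1 m[φ3→C] = [0, 2, 0, 2]
r1 m[φ3→P] = [0, 4, 0, 2]
r1 m[φ4→R] = [0, 2, 1, 1]
r1 m[φ4→E] = [0, 2, 1, 2]
r1 m[φ5→B] = [1, 1, 0, 0]
r1 m[φ5→P] = [0, 1, 0, 0]
r1 m[φ6→B] = [7, 5, 9, 2]
r1 m[R→φ0] = [0, 0, 0, 0]
r1 m[R→φ1] = [0, 0, 0, 0]
r1 m[R→φ4] = [0, 0, 0, 0]
r1 m[C→φ3] = [0, 0, 0, 0]
r1 m[B→φ5] = [0, 0, 0, 0]
r1 m[B→φ6] = [0, 0, 0, 0]
r1 m[M→φ2] = [0, 0, 0, 0]
r1 m[E→φ4] = [0, 0, 0, 0]
r1 m[K→φ0] = [0, 0, 0, 0]
r1 m[P→φ1] = [0, 0, 0, 0]
r1 m[P→φ2] = [0, 0, 0, 0]
r1 m[P→φ3] = [0, 0, 0, 0]
r1 m[P→φ5] = [0, 0, 0, 0]
r2 m[φ0→R] = [1, 1, 0, 4]
r2 m[φ0→K] = [0, 1, 6, 1]
r2 m[φ1→R] = [0, 0, 2, 0]
r2 m[φ1→P] = [0, 0, 0, 3]
r2 m[φ2→M] = [0, 3, 3, 0]
r2 m[φ2→P] = [4, 0, 0, 3]
r2 m[φ3→C] = [0, 2, 0, 2]
r2 m[φ3→P] = [0, 4, 0, 2]
r2 m[φ4→R] = [0, 2, 1, 1]
r2 m[φ4→E] = [0, 2, 1, 2]
r2 m[φ5→B] = [1, 1, 0, 0]
r2 m[φ5→P] = [0, 1, 0, 0]
r2 m[φ6→B] = [7, 5, 9, 2]
r2 m[R→φ0] = [0, 2, 3, 1]
r2 m[R→φ1] = [1, 3, 1, 5]
r2 m[R→φ4] = [1, 1, 2, 4]
r2 m[C→φ3] = [0, 0, 0, 0]
r2 m[B→φ5] = [7, 5, 9, 2]
r2 m[B→φ6] = [1, 1, 0, 0]
r2 m[M→φ2] = [0, 0, 0, 0]
r2 m[E→φ4] = [0, 0, 0, 0]
r2 m[K→φ0] = [0, 0, 0, 0]
r2 m[P→φ1] = [4, 5, 0, 5]
r2 m[P→φ2] = [0, 5, 0, 5]
r2 m[P→φ3] = [4, 1, 0, 6]
r2 m[P→φ5] = [4, 4, 0, 8]
r3 m[φ0→R] = [1, 1, 0, 4]
r3 m[φ0→K] = [3, 3, 6, 1]
r3 m[φ1→R] = [0, 0, 4, 5]
r3 m[φ1→P] = [3, 3, 1, 4]
r3 m[φ2→M] = [0, 3, 7, 1]
r3 m[φ2→P] = [4, 0, 0, 3]
r3 m[φ3→C] = [4, 6, 0, 8]
r3 m[φ3→P] = [0, 4, 0, 2]
r3 m[φ4→R] = [0, 2, 1, 1]
r3 m[φ4→E] = [1, 3, 3, 4]
r3 m[φ5→B] = [3, 1, 4, 0]
r3 m[φ5→P] = [9, 7, 2, 2]
r3 m[φ6→B] = [7, 5, 9, 2]
r3 m[R→φ0] = [0, 2, 3, 1]
r3 m[R→φ1] = [1, 3, 1, 5]
r3 m[R→φ4] = [1, 1, 2, 4]
r3 m[C→φ3] = [0, 0, 0, 0]
r3 m[B→φ5] = [7, 5, 9, 2]
r3 m[B→φ6] = [1, 1, 0, 0]
r3 m[M→φ2] = [0, 0, 0, 0]
r3 m[E→φ4] = [0, 0, 0, 0]
r3 m[K→φ0] = [0, 0, 0, 0]
r3 m[P→φ1] = [4, 5, 0, 5]
r3 m[P→φ2] = [0, 5, 0, 5]
r3 m[P→φ3] = [4, 1, 0, 6]
r3 m[P→φ5] = [4, 4, 0, 8]
r4 m[φ0→R] = [1, 1, 0, 4]
r4 m[φ0→K] = [3, 3, 6, 1]
r4 m[φ1→R] = [0, 0, 4, 5]
r4 m[φ1→P] = [3, 3, 1, 4]
r4 m[φ2→M] = [0, 3, 7, 1]
r4 m[φ2→P] = [4, 0, 0, 3]
r4 m[φ3→C] = [4, 6, 0, 8]
r4 m[φ3→P] = [0, 4, 0, 2]
r4 m[φ4→R] = [0, 2, 1, 1]
r4 m[φ4→E] = [1, 3, 3, 4]
r4 m[φ5→B] = [3, 1, 4, 0]
r4 m[φ5→P] = [9, 7, 2, 2]
r4 m[φ6→B] = [7, 5, 9, 2]
r4 m[R→φ0] = [0, 2, 5, 6]
r4 m[R→φ1] = [1, 3, 1, 5]
r4 m[R→φ4] = [1, 1, 4, 9]
r4 m[C→φ3] = [0, 0, 0, 0]
r4 m[B→φ5] = [7, 5, 9, 2]
r4 m[B→φ6] = [3, 1, 4, 0]
r4 m[M→φ2] = [0, 0, 0, 0]
r4 m[E→φ4] = [0, 0, 0, 0]
r4 m[K→φ0] = [0, 0, 0, 0]
r4 m[P→φ1] = [13, 11, 2, 7]
r4 m[P→φ2] = [12, 14, 3, 8]
r4 m[P→φ3] = [16, 10, 3, 9]
r4 m[P→φ5] = [7, 7, 1, 9]
r5 m[φ0→R] = [1, 1, 0, 4]
r5 m[φ0→K] = [4, 3, 6, 1]
r5 m[φ1→R] = [2, 2, 6, 8]
r5 m[φ1→P] = [3, 3, 1, 4]
r5 m[φ2→M] = [3, 6, 10, 4]
r5 m[φ2→P] = [4, 0, 0, 3]
r5 m[φ3→C] = [11, 11, 3, 11]
r5 m[φ3→P] = [0, 4, 0, 2]
r5 m[φ4→R] = [0, 2, 1, 1]
r5 m[φ4→E] = [1, 3, 5, 4]
r5 m[φ5→B] = [4, 2, 7, 1]
r5 m[φ5→P] = [9, 7, 2, 2]
r5 m[φ6→B] = [7, 5, 9, 2]
r5 m[R→φ0] = [0, 2, 5, 6]
r5 m[R→φ1] = [1, 3, 1, 5]
r5 m[R→φ4] = [1, 1, 4, 9]
r5 m[C→φ3] = [0, 0, 0, 0]
r5 m[B→φ5] = [7, 5, 9, 2]
r5 m[B→φ6] = [3, 1, 4, 0]
r5 m[M→φ2] = [0, 0, 0, 0]
r5 m[E→φ4] = [0, 0, 0, 0]
r5 m[K→φ0] = [0, 0, 0, 0]
r5 m[P→φ1] = [13, 11, 2, 7]
r5 m[P→φ2] = [12, 14, 3, 8]
r5 m[P→φ3] = [16, 10, 3, 9]
r5 m[P→φ5] = [7, 7, 1, 9]
r6 m[φ0→R] = [1, 1, 0, 4]
r6 m[φ0→K] = [4, 3, 6, 1]
r6 m[φ1→R] = [2, 2, 6, 8]
r6 m[φ1→P] = [3, 3, 1, 4]
r6 m[φ2→M] = [3, 6, 10, 4]
r6 m[φ2→P] = [4, 0, 0, 3]
r6 m[φ3→C] = [11, 11, 3, 11]
r6 m[φ3→P] = [0, 4, 0, 2]
r6 m[φ4→R] = [0, 2, 1, 1]
r6 m[φ4→E] = [1, 3, 5, 4]
r6 m[φ5→B] = [4, 2, 7, 1]
r6 m[φ5→P] = [9, 7, 2, 2]
r6 m[φ6→B] = [7, 5, 9, 2]
r6 m[R→φ0] = [2, 4, 7, 9]
r6 m[R→φ1] = [1, 3, 1, 5]
r6 m[R→φ4] = [3, 3, 6, 12]
r6 m[C→φ3] = [0, 0, 0, 0]
r6 m[B→φ5] = [7, 5, 9, 2]
r6 m[B→φ6] = [4, 2, 7, 1]
r6 m[M→φ2] = [0, 0, 0, 0]
r6 m[E→φ4] = [0, 0, 0, 0]
r6 m[K→φ0] = [0, 0, 0, 0]
r6 m[P→φ1] = [13, 11, 2, 7]
r6 m[P→φ2] = [12, 14, 3, 8]
r6 m[P→φ3] = [16, 10, 3, 9]
r6 m[P→φ5] = [7, 7, 1, 9]
r7 m[φ0→R] = [1, 1, 0, 4]
r7 m[φ0→K] = [6, 5, 8, 3]
r7 m[φ1→R] = [2, 2, 6, 8]
r7 m[φ1→P] = [3, 3, 1, 4]
r7 m[φ2→M] = [3, 6, 10, 4]
r7 m[φ2→P] = [4, 0, 0, 3]
r7 m[φ3→C] = [11, 11, 3, 11]
r7 m[φ3→P] = [0, 4, 0, 2]
r7 m[φ4→R] = [0, 2, 1, 1]
r7 m[φ4→E] = [3, 5, 7, 6]
r7 m[φ5→B] = [4, 2, 7, 1]
r7 m[φ5→P] = [9, 7, 2, 2]
r7 m[φ6→B] = [7, 5, 9, 2]
r7 m[R→φ0] = [2, 4, 7, 9]
r7 m[R→φ1] = [1, 3, 1, 5]
r7 m[R→φ4] = [3, 3, 6, 12]
r7 m[C→φ3] = [0, 0, 0, 0]
r7 m[B→φ5] = [7, 5, 9, 2]
r7 m[B→φ6] = [4, 2, 7, 1]
r7 m[M→φ2] = [0, 0, 0, 0]
r7 m[E→φ4] = [0, 0, 0, 0]
r7 m[K→φ0] = [0, 0, 0, 0]
r7 m[P→φ1] = [13, 11, 2, 7]
r7 m[P→φ2] = [12, 14, 3, 8]
r7 m[P→φ3] = [16, 10, 3, 9]
r7 m[P→φ5] = [7, 7, 1, 9]
r8 m[φ0→R] = [1, 1, 0, 4]
r8 m[φ0→K] = [6, 5, 8, 3]
r8 m[φ1→R] = [2, 2, 6, 8]
r8 m[φ1→P] = [3, 3, 1, 4]
r8 m[φ2→M] = [3, 6, 10, 4]
r8 m[φ2→P] = [4, 0, 0, 3]
r8 m[φ3→C] = [11, 11, 3, 11]
r8 m[φ3→P] = [0, 4, 0, 2]
r8 m[φ4→R] = [0, 2, 1, 1]
r8 m[φ4→E] = [3, 5, 7, 6]
r8 m[φ5→B] = [4, 2, 7, 1]
r8 m[φ5→P] = [9, 7, 2, 2]
r8 m[φ6→B] = [7, 5, 9, 2]
r8 m[R→φ0] = [2, 4, 7, 9]
r8 m[R→φ1] = [1, 3, 1, 5]
r8 m[R→φ4] = [3, 3, 6, 12]
r8 m[C→φ3] = [0, 0, 0, 0]
r8 m[B→φ5] = [7, 5, 9, 2]
r8 m[B→φ6] = [4, 2, 7, 1]
r8 m[M→φ2] = [0, 0, 0, 0]
r8 m[E→φ4] = [0, 0, 0, 0]
r8 m[K→φ0] = [0, 0, 0, 0]
r8 m[P→φ1] = [13, 11, 2, 7]
r8 m[P→φ2] = [12, 14, 3, 8]
r8 m[P→φ3] = [16, 10, 3, 9]
r8 m[P→φ5] = [7, 7, 1, 9]
fixed point reached at round 8
b[R] = ⊗ incoming = [3, 5, 7, 13]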